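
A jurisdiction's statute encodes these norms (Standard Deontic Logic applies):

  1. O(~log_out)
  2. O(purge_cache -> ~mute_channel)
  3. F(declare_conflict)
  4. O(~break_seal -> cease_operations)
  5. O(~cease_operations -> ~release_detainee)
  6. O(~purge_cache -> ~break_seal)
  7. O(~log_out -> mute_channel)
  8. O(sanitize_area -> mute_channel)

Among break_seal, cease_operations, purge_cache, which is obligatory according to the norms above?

cease_operations

Premise 1 states O(~log_out) outright.
From O(~log_out) and premise 7, O(~log_out -> mute_channel), we obtain O(mute_channel).
Premise 2 is O(purge_cache -> ~mute_channel); contrapositively O(mute_channel -> ~purge_cache). Since O(mute_channel) holds, K gives O(~purge_cache).
From O(~purge_cache) and premise 6, O(~purge_cache -> ~break_seal), we obtain O(~break_seal).
From O(~break_seal) and premise 4, O(~break_seal -> cease_operations), we obtain O(cease_operations).
So O(cease_operations) holds — cease_operations is obligatory. None of the other listed options is made obligatory by any chain of premises.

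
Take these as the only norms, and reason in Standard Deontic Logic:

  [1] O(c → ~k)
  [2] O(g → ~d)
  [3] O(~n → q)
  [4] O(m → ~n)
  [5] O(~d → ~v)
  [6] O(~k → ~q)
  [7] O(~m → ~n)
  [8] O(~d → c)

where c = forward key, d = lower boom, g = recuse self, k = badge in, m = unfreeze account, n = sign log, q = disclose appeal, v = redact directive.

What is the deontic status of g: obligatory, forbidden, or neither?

Forbidden

By case analysis on ~m: premise 7 gives O(~m → ~n) and premise 4 gives O(m → ~n), so O(~n) either way.
From O(~n) and premise 3, O(~n → q), we obtain O(q).
The contrapositive of premise 6 (O(~k → ~q)) is O(q → k), and O(q) is already established, so O(k).
Premise 1 is O(c → ~k); contrapositively O(k → ~c). Since O(k) holds, K gives O(~c).
Premise 8, O(~d → c), contraposes to O(~c → d); with O(~c) we get O(d).
Premise 2 is O(g → ~d); contrapositively O(d → ~g). Since O(d) holds, K gives O(~g).
Premise 5 does not contribute to this derivation.
Thus O(~g), which is F(g): g is forbidden.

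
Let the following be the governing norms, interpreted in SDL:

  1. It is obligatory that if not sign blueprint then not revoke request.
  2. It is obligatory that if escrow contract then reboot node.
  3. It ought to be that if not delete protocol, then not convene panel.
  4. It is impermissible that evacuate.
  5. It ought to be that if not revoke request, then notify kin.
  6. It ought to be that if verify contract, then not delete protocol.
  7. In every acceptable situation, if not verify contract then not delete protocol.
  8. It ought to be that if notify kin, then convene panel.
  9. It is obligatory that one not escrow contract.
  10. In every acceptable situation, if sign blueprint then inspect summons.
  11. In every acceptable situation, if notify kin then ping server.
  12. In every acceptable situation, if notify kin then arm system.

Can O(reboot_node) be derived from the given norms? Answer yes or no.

No

Premise 2 is O(escrow_contract → reboot_node), but O(escrow_contract) is not derivable from the premises, so it does not yield O(reboot_node).
No other premise forces O(reboot_node). An ideal world satisfying every premise can still have reboot_node false, so O(reboot_node) is not derivable.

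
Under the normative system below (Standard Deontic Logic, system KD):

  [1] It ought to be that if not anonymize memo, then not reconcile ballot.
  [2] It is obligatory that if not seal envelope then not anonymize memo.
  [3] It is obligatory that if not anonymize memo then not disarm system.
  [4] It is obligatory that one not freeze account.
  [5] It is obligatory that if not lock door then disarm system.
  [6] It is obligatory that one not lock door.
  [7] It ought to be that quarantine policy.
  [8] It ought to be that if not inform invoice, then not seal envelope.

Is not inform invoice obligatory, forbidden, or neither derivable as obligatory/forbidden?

Forbidden

From premise 6 we have O(¬lock_door).
Applying K to premise 5 (O(¬lock_door → disarm_system)) and O(¬lock_door) yields O(disarm_system).
The contrapositive of premise 3 (O(¬anonymize_memo → ¬disarm_system)) is O(disarm_system → anonymize_memo), and O(disarm_system) is already established, so O(anonymize_memo).
The contrapositive of premise 2 (O(¬seal_envelope → ¬anonymize_memo)) is O(anonymize_memo → seal_envelope), and O(anonymize_memo) is already established, so O(seal_envelope).
Premise 8 is O(¬inform_invoice → ¬seal_envelope); contrapositively O(seal_envelope → inform_invoice). Since O(seal_envelope) holds, K gives O(inform_invoice).
Premises 1, 4, 7 do not contribute to this derivation.
Thus O(inform_invoice), which is F(¬inform_invoice): ¬inform_invoice is forbidden.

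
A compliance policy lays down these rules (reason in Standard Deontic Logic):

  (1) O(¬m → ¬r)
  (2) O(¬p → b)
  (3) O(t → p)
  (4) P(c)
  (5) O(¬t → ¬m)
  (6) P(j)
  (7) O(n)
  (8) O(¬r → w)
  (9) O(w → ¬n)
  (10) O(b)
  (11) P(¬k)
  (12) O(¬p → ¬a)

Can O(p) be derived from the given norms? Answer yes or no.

Yes

Premise 7 states O(n) outright.
The contrapositive of premise 9 (O(w → ¬n)) is O(n → ¬w), and O(n) is already established, so O(¬w).
Premise 8 is O(¬r → w); contrapositively O(¬w → r). Since O(¬w) holds, K gives O(r).
Premise 1 is O(¬m → ¬r); contrapositively O(r → m). Since O(r) holds, K gives O(m).
Premise 5 is O(¬t → ¬m); contrapositively O(m → t). Since O(m) holds, K gives O(t).
With premise 3, O(t → p), the K-axiom yields O(p).
Premises 2, 4, 6, 10, 11, 12 do not contribute to this derivation.
So O(p) follows.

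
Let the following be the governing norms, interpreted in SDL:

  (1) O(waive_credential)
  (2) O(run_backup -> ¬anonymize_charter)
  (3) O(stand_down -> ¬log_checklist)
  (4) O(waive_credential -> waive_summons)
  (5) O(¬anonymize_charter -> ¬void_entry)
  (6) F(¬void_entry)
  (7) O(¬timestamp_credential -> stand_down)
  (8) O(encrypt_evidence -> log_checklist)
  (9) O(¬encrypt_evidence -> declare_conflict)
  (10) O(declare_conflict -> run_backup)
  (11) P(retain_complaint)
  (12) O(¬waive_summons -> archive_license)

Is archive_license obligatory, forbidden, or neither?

Premise 12 is O(¬waive_summons -> archive_license), but O(¬waive_summons) is not derivable from the premises, so it does not yield O(archive_license).
No premise or chain of K-axiom applications forces O(archive_license), and none forces O(¬archive_license). So archive_license is neither obligatory nor forbidden under these norms.

Neither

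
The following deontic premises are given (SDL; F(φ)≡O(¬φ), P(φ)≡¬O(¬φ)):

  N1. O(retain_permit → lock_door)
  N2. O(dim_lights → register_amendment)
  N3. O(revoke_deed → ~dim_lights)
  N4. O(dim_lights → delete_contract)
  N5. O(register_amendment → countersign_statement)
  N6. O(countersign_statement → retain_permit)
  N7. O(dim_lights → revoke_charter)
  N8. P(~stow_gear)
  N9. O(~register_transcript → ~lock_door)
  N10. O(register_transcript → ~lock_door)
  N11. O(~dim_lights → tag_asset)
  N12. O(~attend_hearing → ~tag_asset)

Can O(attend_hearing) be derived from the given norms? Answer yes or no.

Premises 9 and 10 are O(~register_transcript → ~lock_door) and O(register_transcript → ~lock_door); every ideal world satisfies ~register_transcript or register_transcript, so in either case ~lock_door holds — hence O(~lock_door).
The contrapositive of premise 1 (O(retain_permit → lock_door)) is O(~lock_door → ~retain_permit), and O(~lock_door) is already established, so O(~retain_permit).
Premise 6, O(countersign_statement → retain_permit), contraposes to O(~retain_permit → ~countersign_statement); with O(~retain_permit) we get O(~countersign_statement).
The contrapositive of premise 5 (O(register_amendment → countersign_statement)) is O(~countersign_statement → ~register_amendment), and O(~countersign_statement) is already established, so O(~register_amendment).
Premise 2 is O(dim_lights → register_amendment); contrapositively O(~register_amendment → ~dim_lights). Since O(~register_amendment) holds, K gives O(~dim_lights).
Premise 11 is O(~dim_lights → tag_asset); since O(~dim_lights), deontic closure gives O(tag_asset).
Premise 12, O(~attend_hearing → ~tag_asset), contraposes to O(tag_asset → attend_hearing); with O(tag_asset) we get O(attend_hearing).
Premises 3, 4, 7, 8 do not contribute to this derivation.
So O(attend_hearing) follows.

Yes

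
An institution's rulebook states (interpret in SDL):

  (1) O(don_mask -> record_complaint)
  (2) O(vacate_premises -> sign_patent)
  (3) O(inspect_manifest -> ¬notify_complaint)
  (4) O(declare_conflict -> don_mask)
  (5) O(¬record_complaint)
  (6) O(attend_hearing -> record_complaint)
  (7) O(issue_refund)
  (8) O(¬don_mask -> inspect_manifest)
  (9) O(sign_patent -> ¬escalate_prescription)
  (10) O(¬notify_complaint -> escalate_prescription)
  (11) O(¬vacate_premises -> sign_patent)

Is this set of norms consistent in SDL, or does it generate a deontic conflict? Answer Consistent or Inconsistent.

Inconsistent

By case analysis on ¬vacate_premises: premise 11 gives O(¬vacate_premises -> sign_patent) and premise 2 gives O(vacate_premises -> sign_patent), so O(sign_patent) either way.
With premise 9, O(sign_patent -> ¬escalate_prescription), the K-axiom yields O(¬escalate_prescription).
Premise 10, O(¬notify_complaint -> escalate_prescription), contraposes to O(¬escalate_prescription -> notify_complaint); with O(¬escalate_prescription) we get O(notify_complaint).
The contrapositive of premise 3 (O(inspect_manifest -> ¬notify_complaint)) is O(notify_complaint -> ¬inspect_manifest), and O(notify_complaint) is already established, so O(¬inspect_manifest).
Premise 8, O(¬don_mask -> inspect_manifest), contraposes to O(¬inspect_manifest -> don_mask); with O(¬inspect_manifest) we get O(don_mask).
From O(don_mask) and premise 1, O(don_mask -> record_complaint), we obtain O(record_complaint).
However, premise 5 gives O(¬record_complaint).
We now have both O(record_complaint) and O(¬record_complaint) — record_complaint is simultaneously obligatory and forbidden, violating the D-axiom.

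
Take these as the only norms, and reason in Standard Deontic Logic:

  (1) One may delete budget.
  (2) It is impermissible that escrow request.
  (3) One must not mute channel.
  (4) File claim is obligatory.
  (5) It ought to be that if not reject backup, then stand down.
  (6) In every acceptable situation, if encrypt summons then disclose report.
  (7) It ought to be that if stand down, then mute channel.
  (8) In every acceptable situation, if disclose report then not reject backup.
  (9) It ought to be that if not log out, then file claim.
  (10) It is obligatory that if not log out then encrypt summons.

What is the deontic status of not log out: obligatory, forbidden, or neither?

Forbidden

Premise 3, F(mute_channel), is equivalent to O(¬mute_channel).
Premise 7 is O(stand_down → mute_channel); contrapositively O(¬mute_channel → ¬stand_down). Since O(¬mute_channel) holds, K gives O(¬stand_down).
Premise 5, O(¬reject_backup → stand_down), contraposes to O(¬stand_down → reject_backup); with O(¬stand_down) we get O(reject_backup).
Premise 8, O(disclose_report → ¬reject_backup), contraposes to O(reject_backup → ¬disclose_report); with O(reject_backup) we get O(¬disclose_report).
Premise 6, O(encrypt_summons → disclose_report), contraposes to O(¬disclose_report → ¬encrypt_summons); with O(¬disclose_report) we get O(¬encrypt_summons).
Premise 10, O(¬log_out → encrypt_summons), contraposes to O(¬encrypt_summons → log_out); with O(¬encrypt_summons) we get O(log_out).
Premises 1, 2, 4, 9 do not contribute to this derivation.
Thus O(log_out), which is F(¬log_out): ¬log_out is forbidden.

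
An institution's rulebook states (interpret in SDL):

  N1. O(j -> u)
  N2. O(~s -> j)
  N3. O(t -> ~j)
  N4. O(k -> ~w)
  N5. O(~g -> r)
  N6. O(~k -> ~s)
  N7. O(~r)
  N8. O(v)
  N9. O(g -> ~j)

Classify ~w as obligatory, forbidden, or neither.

Obligatory

From premise 7 we have O(~r).
Premise 5 is O(~g -> r); contrapositively O(~r -> g). Since O(~r) holds, K gives O(g).
With premise 9, O(g -> ~j), the K-axiom yields O(~j).
Premise 2, O(~s -> j), contraposes to O(~j -> s); with O(~j) we get O(s).
Premise 6 is O(~k -> ~s); contrapositively O(s -> k). Since O(s) holds, K gives O(k).
With premise 4, O(k -> ~w), the K-axiom yields O(~w).
Premises 1, 3, 8 do not contribute to this derivation.
Hence ~w is obligatory.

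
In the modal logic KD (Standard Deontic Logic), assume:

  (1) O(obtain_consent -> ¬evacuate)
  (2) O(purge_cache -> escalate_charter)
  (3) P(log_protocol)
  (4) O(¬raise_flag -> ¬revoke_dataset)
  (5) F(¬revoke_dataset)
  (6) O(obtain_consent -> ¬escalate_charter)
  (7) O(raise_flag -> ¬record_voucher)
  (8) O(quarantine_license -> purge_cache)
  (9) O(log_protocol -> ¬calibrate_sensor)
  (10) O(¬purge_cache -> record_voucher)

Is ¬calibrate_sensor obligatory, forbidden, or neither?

Premise 9 is O(log_protocol -> ¬calibrate_sensor), but O(log_protocol) is not derivable from the premises (the permission P(log_protocol) asserts only ¬O(¬log_protocol), not O(log_protocol)), so it does not yield O(¬calibrate_sensor).
No premise or chain of K-axiom applications forces O(¬calibrate_sensor), and none forces O(calibrate_sensor). So ¬calibrate_sensor is neither obligatory nor forbidden under these norms.

Neither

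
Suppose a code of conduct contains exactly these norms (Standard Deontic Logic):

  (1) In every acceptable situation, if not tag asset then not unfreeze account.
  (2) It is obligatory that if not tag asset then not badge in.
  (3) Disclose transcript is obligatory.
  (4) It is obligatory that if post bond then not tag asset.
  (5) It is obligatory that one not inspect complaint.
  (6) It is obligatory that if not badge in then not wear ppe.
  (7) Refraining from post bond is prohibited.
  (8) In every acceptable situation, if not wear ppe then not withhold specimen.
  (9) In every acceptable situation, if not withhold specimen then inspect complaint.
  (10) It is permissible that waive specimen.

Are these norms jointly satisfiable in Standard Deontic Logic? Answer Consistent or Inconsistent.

Premise 5 gives O(¬inspect_complaint).
Premise 9, O(¬withhold_specimen → inspect_complaint), contraposes to O(¬inspect_complaint → withhold_specimen); with O(¬inspect_complaint) we get O(withhold_specimen).
Premise 8, O(¬wear_ppe → ¬withhold_specimen), contraposes to O(withhold_specimen → wear_ppe); with O(withhold_specimen) we get O(wear_ppe).
Premise 6 is O(¬badge_in → ¬wear_ppe); contrapositively O(wear_ppe → badge_in). Since O(wear_ppe) holds, K gives O(badge_in).
The contrapositive of premise 2 (O(¬tag_asset → ¬badge_in)) is O(badge_in → tag_asset), and O(badge_in) is already established, so O(tag_asset).
Premise 4, O(post_bond → ¬tag_asset), contraposes to O(tag_asset → ¬post_bond); with O(tag_asset) we get O(¬post_bond).
But premise 7, F(¬post_bond), means O(post_bond).
We now have both O(¬post_bond) and O(post_bond) — post_bond is simultaneously obligatory and forbidden, violating the D-axiom.

Inconsistent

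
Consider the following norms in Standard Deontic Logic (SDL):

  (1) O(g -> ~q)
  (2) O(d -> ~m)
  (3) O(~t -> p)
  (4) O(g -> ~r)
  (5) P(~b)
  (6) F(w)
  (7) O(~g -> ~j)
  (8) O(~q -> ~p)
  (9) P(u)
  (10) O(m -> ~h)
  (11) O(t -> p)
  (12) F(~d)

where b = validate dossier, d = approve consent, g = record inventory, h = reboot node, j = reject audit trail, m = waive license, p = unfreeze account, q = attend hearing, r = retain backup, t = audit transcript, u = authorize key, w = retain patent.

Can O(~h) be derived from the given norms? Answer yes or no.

Premise 10 is O(m -> ~h), but O(m) is not derivable from the premises, so it does not yield O(~h).
No other premise forces O(~h). An ideal world satisfying every premise can still have ~h false, so O(~h) is not derivable.

No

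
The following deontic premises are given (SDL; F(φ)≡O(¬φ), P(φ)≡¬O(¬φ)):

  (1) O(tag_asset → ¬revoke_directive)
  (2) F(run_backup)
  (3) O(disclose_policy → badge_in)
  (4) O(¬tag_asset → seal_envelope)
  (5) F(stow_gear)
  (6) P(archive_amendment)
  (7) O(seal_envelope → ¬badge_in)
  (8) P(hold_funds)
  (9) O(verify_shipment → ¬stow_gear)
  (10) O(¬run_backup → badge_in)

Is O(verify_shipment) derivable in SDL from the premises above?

No

Premise 9 is O(verify_shipment → ¬stow_gear); even if O(¬stow_gear) held, inferring O(verify_shipment) would be affirming the consequent — invalid.
No other premise forces O(verify_shipment). An ideal world satisfying every premise can still have verify_shipment false, so O(verify_shipment) is not derivable.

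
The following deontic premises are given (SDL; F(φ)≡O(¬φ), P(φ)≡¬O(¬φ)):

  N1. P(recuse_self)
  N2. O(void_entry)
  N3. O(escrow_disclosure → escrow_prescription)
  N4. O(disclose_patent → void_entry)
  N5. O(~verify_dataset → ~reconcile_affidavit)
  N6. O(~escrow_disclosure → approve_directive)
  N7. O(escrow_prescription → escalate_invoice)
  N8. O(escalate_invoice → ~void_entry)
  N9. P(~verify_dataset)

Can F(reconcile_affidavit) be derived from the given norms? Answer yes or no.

Premise 5 is O(~verify_dataset → ~reconcile_affidavit), but O(~verify_dataset) is not derivable from the premises (the permission P(~verify_dataset) asserts only ~O(verify_dataset), not O(~verify_dataset)), so it does not yield O(~reconcile_affidavit).
No other premise forces O(~reconcile_affidavit). An ideal world satisfying every premise can still have reconcile_affidavit true, so F(reconcile_affidavit) is not derivable.

No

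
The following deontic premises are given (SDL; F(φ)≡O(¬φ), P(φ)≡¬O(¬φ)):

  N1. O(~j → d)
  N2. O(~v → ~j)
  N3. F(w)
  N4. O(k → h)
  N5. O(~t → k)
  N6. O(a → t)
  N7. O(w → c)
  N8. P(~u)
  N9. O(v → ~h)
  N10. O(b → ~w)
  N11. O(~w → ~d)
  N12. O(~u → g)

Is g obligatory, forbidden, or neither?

Premise 12 is O(~u → g), but O(~u) is not derivable from the premises (the permission P(~u) asserts only ~O(u), not O(~u)), so it does not yield O(g).
No premise or chain of K-axiom applications forces O(g), and none forces O(~g). So g is neither obligatory nor forbidden under these norms.

Neither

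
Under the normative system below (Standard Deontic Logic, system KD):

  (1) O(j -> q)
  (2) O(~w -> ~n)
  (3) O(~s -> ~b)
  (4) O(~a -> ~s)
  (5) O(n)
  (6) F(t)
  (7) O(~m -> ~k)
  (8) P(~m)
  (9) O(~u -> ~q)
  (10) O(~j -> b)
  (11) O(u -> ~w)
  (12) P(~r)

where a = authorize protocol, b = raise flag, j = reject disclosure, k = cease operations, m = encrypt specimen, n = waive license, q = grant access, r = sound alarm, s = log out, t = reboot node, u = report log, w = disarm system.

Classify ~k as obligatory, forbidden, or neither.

Premise 7 is O(~m -> ~k), but O(~m) is not derivable from the premises (the permission P(~m) asserts only ~O(m), not O(~m)), so it does not yield O(~k).
No premise or chain of K-axiom applications forces O(~k), and none forces O(k). So ~k is neither obligatory nor forbidden under these norms.

Neither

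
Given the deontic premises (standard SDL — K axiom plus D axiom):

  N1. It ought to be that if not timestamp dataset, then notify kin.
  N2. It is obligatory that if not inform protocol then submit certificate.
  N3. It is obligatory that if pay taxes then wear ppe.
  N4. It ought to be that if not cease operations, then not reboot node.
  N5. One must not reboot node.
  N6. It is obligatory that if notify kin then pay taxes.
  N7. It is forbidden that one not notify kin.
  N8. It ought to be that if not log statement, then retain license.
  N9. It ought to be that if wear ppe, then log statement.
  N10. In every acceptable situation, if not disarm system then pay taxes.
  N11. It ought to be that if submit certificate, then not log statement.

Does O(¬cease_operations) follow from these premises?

No

Premise 4 is O(¬cease_operations → ¬reboot_node); even if O(¬reboot_node) held, inferring O(¬cease_operations) would be affirming the consequent — invalid.
No other premise forces O(¬cease_operations). An ideal world satisfying every premise can still have ¬cease_operations false, so O(¬cease_operations) is not derivable.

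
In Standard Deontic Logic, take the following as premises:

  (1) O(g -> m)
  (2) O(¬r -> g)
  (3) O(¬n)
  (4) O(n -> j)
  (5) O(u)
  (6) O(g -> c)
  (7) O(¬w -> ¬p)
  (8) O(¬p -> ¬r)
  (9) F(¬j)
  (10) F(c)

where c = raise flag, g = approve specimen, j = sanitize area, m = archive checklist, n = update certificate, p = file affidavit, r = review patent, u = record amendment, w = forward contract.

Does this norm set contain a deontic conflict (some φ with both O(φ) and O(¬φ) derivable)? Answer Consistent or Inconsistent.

Consistent

Premise 4 is O(n -> j); even if O(j) held, inferring O(n) would be affirming the consequent — invalid.
So O(n) is not derivable, and the apparent clash with O(¬n) does not arise.
A world satisfying every obligation exists (e.g. c=false, g=false, j=true, m=false, n=false, p=true, r=true, u=true, w=true); no atom is both obligatory and forbidden, so the set is consistent.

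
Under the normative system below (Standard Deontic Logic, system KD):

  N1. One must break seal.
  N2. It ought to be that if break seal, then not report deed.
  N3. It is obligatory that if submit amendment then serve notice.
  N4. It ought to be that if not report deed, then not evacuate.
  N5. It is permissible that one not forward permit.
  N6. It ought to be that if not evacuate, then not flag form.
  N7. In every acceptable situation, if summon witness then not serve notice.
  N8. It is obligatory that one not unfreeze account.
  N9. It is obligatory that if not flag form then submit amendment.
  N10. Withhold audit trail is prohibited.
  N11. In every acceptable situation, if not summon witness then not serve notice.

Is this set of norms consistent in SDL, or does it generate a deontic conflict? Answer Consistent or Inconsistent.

Premises 7 and 11 are O(summon_witness → ¬serve_notice) and O(¬summon_witness → ¬serve_notice); every ideal world satisfies summon_witness or ¬summon_witness, so in either case ¬serve_notice holds — hence O(¬serve_notice).
Premise 3, O(submit_amendment → serve_notice), contraposes to O(¬serve_notice → ¬submit_amendment); with O(¬serve_notice) we get O(¬submit_amendment).
Premise 9 is O(¬flag_form → submit_amendment); contrapositively O(¬submit_amendment → flag_form). Since O(¬submit_amendment) holds, K gives O(flag_form).
Premise 6, O(¬evacuate → ¬flag_form), contraposes to O(flag_form → evacuate); with O(flag_form) we get O(evacuate).
Premise 4, O(¬report_deed → ¬evacuate), contraposes to O(evacuate → report_deed); with O(evacuate) we get O(report_deed).
Premise 2 is O(break_seal → ¬report_deed); contrapositively O(report_deed → ¬break_seal). Since O(report_deed) holds, K gives O(¬break_seal).
But premise 1 directly asserts O(break_seal).
We now have both O(¬break_seal) and O(break_seal) — break_seal is simultaneously obligatory and forbidden, violating the D-axiom.

Inconsistent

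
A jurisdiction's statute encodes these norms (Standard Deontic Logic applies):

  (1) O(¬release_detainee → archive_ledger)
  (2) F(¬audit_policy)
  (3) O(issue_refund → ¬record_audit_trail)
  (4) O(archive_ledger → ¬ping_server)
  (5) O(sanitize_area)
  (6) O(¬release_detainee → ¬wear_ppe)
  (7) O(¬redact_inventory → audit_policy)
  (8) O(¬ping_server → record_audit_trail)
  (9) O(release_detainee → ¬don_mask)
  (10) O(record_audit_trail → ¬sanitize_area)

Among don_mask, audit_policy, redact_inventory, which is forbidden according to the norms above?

Premise 5 states O(sanitize_area) outright.
Premise 10 is O(record_audit_trail → ¬sanitize_area); contrapositively O(sanitize_area → ¬record_audit_trail). Since O(sanitize_area) holds, K gives O(¬record_audit_trail).
Premise 8, O(¬ping_server → record_audit_trail), contraposes to O(¬record_audit_trail → ping_server); with O(¬record_audit_trail) we get O(ping_server).
The contrapositive of premise 4 (O(archive_ledger → ¬ping_server)) is O(ping_server → ¬archive_ledger), and O(ping_server) is already established, so O(¬archive_ledger).
Premise 1, O(¬release_detainee → archive_ledger), contraposes to O(¬archive_ledger → release_detainee); with O(¬archive_ledger) we get O(release_detainee).
Applying K to premise 9 (O(release_detainee → ¬don_mask)) and O(release_detainee) yields O(¬don_mask).
So O(¬don_mask) holds, i.e. don_mask is forbidden. None of the other listed options is forbidden under the premises.

don_mask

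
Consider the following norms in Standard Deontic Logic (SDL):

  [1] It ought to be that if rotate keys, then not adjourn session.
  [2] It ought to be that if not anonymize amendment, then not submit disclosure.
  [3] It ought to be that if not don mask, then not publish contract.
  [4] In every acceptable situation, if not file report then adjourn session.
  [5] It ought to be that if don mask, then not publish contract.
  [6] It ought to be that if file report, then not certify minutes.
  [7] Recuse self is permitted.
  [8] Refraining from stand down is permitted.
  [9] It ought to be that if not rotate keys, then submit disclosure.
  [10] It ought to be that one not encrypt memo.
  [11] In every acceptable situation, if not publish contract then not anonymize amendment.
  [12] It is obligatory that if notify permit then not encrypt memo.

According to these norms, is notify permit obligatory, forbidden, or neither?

Neither

Premise 12 is O(notify_permit → ¬encrypt_memo); even if O(¬encrypt_memo) held, inferring O(notify_permit) would be affirming the consequent — invalid.
No premise or chain of K-axiom applications forces O(notify_permit), and none forces O(¬notify_permit). So notify_permit is neither obligatory nor forbidden under these norms.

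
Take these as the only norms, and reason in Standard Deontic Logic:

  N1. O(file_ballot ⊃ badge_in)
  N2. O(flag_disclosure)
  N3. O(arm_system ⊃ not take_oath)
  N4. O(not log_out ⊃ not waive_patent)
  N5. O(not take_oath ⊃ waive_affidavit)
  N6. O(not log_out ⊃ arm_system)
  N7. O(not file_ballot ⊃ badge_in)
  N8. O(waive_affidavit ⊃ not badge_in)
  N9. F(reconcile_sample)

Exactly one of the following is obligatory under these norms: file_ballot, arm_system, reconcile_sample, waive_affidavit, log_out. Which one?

log_out

Premises 1 and 7 cover both cases: O(file_ballot ⊃ badge_in) and O(not file_ballot ⊃ badge_in). Since file_ballot ∨ not file_ballot is a tautology, O(badge_in) follows.
Premise 8 is O(waive_affidavit ⊃ not badge_in); contrapositively O(badge_in ⊃ not waive_affidavit). Since O(badge_in) holds, K gives O(not waive_affidavit).
Premise 5 is O(not take_oath ⊃ waive_affidavit); contrapositively O(not waive_affidavit ⊃ take_oath). Since O(not waive_affidavit) holds, K gives O(take_oath).
The contrapositive of premise 3 (O(arm_system ⊃ not take_oath)) is O(take_oath ⊃ not arm_system), and O(take_oath) is already established, so O(not arm_system).
Premise 6 is O(not log_out ⊃ arm_system); contrapositively O(not arm_system ⊃ log_out). Since O(not arm_system) holds, K gives O(log_out).
So O(log_out) holds — log_out is obligatory. None of the other listed options is made obligatory by any chain of premises.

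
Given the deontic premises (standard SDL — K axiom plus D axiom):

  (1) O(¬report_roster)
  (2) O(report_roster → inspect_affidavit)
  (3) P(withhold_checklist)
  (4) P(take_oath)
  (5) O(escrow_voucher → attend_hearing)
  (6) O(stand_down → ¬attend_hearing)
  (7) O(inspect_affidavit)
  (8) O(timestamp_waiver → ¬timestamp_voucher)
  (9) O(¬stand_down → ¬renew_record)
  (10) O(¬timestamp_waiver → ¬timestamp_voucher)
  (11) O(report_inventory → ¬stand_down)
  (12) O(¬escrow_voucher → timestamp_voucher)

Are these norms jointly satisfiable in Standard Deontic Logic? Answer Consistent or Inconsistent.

Premise 2 is O(report_roster → inspect_affidavit); even if O(inspect_affidavit) held, inferring O(report_roster) would be affirming the consequent — invalid.
So O(report_roster) is not derivable, and the apparent clash with O(¬report_roster) does not arise.
A world satisfying every obligation exists (e.g. attend_hearing=true, escrow_voucher=true, inspect_affidavit=true, renew_record=false, report_inventory=false, report_roster=false, stand_down=false, take_oath=false, timestamp_voucher=false, timestamp_waiver=false, withhold_checklist=false); no atom is both obligatory and forbidden, so the set is consistent.

Consistent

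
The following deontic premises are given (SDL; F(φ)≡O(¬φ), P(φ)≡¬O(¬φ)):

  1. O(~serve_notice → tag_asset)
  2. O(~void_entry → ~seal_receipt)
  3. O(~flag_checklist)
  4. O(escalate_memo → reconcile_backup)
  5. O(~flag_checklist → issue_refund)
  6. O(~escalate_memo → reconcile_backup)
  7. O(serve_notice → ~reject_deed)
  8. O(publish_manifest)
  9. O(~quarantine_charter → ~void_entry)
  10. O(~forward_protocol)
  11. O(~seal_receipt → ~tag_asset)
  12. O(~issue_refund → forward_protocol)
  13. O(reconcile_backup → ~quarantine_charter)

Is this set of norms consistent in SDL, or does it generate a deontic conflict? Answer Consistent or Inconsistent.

Premise 12 is O(~issue_refund → forward_protocol), but O(~issue_refund) is not derivable from the premises, so it does not yield O(forward_protocol).
So O(forward_protocol) is not derivable, and the apparent clash with O(~forward_protocol) does not arise.
A world satisfying every obligation exists (e.g. escalate_memo=false, flag_checklist=false, forward_protocol=false, issue_refund=true, publish_manifest=true, quarantine_charter=false, reconcile_backup=true, reject_deed=false, seal_receipt=false, serve_notice=true, tag_asset=false, void_entry=false); no atom is both obligatory and forbidden, so the set is consistent.

Consistent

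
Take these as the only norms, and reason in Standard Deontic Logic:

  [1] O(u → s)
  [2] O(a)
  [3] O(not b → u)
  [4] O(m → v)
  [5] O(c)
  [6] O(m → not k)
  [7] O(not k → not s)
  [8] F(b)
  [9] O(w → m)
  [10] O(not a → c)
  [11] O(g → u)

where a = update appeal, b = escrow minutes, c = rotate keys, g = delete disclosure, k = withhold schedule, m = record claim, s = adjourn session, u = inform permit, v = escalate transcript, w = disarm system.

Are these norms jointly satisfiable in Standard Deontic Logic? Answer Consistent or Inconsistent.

Consistent

Premise 10 is O(not a → c); even if O(c) held, inferring O(not a) would be affirming the consequent — invalid.
So O(not a) is not derivable, and the apparent clash with O(a) does not arise.
A world satisfying every obligation exists (e.g. a=true, b=false, c=true, g=false, k=true, m=false, s=true, u=true, v=false, w=false); no atom is both obligatory and forbidden, so the set is consistent.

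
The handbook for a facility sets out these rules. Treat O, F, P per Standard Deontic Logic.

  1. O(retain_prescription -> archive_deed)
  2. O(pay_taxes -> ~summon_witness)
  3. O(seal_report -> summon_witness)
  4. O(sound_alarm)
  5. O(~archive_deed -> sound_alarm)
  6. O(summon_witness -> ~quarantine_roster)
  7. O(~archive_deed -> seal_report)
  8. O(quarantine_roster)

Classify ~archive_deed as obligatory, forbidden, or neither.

Premise 8 gives O(quarantine_roster).
Premise 6 is O(summon_witness -> ~quarantine_roster); contrapositively O(quarantine_roster -> ~summon_witness). Since O(quarantine_roster) holds, K gives O(~summon_witness).
Premise 3 is O(seal_report -> summon_witness); contrapositively O(~summon_witness -> ~seal_report). Since O(~summon_witness) holds, K gives O(~seal_report).
The contrapositive of premise 7 (O(~archive_deed -> seal_report)) is O(~seal_report -> archive_deed), and O(~seal_report) is already established, so O(archive_deed).
Premises 1, 2, 4, 5 do not contribute to this derivation.
Thus O(archive_deed), which is F(~archive_deed): ~archive_deed is forbidden.

Forbidden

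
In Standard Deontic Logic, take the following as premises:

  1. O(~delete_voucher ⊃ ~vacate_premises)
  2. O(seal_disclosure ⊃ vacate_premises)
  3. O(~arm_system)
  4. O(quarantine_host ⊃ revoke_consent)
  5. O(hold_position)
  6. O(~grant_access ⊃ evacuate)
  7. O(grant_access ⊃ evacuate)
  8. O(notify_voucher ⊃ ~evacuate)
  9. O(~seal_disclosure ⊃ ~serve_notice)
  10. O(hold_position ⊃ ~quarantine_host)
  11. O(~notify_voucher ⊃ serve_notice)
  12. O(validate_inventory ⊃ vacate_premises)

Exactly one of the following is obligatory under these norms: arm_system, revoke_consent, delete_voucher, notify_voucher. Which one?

Premises 7 and 6 cover both cases: O(grant_access ⊃ evacuate) and O(~grant_access ⊃ evacuate). Since grant_access ∨ ~grant_access is a tautology, O(evacuate) follows.
Premise 8, O(notify_voucher ⊃ ~evacuate), contraposes to O(evacuate ⊃ ~notify_voucher); with O(evacuate) we get O(~notify_voucher).
Premise 11 is O(~notify_voucher ⊃ serve_notice); since O(~notify_voucher), deontic closure gives O(serve_notice).
Premise 9 is O(~seal_disclosure ⊃ ~serve_notice); contrapositively O(serve_notice ⊃ seal_disclosure). Since O(serve_notice) holds, K gives O(seal_disclosure).
Applying K to premise 2 (O(seal_disclosure ⊃ vacate_premises)) and O(seal_disclosure) yields O(vacate_premises).
Premise 1 is O(~delete_voucher ⊃ ~vacate_premises); contrapositively O(vacate_premises ⊃ delete_voucher). Since O(vacate_premises) holds, K gives O(delete_voucher).
So O(delete_voucher) holds — delete_voucher is obligatory. None of the other listed options is made obligatory by any chain of premises.

delete_voucher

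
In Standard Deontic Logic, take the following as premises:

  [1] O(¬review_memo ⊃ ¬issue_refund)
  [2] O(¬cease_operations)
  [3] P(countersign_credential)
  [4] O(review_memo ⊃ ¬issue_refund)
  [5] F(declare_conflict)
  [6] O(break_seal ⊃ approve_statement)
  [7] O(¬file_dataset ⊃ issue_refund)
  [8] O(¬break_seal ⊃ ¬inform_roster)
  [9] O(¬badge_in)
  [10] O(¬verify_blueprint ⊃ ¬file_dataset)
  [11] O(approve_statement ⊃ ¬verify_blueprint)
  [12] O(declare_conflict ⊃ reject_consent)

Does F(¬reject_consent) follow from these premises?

Premise 12 is O(declare_conflict ⊃ reject_consent), but O(declare_conflict) is not derivable from the premises, so it does not yield O(reject_consent).
No other premise forces O(reject_consent). An ideal world satisfying every premise can still have ¬reject_consent true, so F(¬reject_consent) is not derivable.

No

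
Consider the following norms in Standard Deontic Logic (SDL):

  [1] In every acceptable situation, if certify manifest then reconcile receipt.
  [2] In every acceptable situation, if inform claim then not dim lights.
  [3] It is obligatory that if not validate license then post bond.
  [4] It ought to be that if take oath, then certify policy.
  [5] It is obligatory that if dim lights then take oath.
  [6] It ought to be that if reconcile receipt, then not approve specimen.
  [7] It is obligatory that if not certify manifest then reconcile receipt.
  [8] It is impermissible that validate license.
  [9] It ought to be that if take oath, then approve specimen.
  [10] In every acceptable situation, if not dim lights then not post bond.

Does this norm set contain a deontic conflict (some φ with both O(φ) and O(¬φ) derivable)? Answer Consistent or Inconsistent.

By case analysis on ¬certify_manifest: premise 7 gives O(¬certify_manifest → reconcile_receipt) and premise 1 gives O(certify_manifest → reconcile_receipt), so O(reconcile_receipt) either way.
Applying K to premise 6 (O(reconcile_receipt → ¬approve_specimen)) and O(reconcile_receipt) yields O(¬approve_specimen).
Premise 9, O(take_oath → approve_specimen), contraposes to O(¬approve_specimen → ¬take_oath); with O(¬approve_specimen) we get O(¬take_oath).
The contrapositive of premise 5 (O(dim_lights → take_oath)) is O(¬take_oath → ¬dim_lights), and O(¬take_oath) is already established, so O(¬dim_lights).
Applying K to premise 10 (O(¬dim_lights → ¬post_bond)) and O(¬dim_lights) yields O(¬post_bond).
Premise 3 is O(¬validate_license → post_bond); contrapositively O(¬post_bond → validate_license). Since O(¬post_bond) holds, K gives O(validate_license).
Yet premise 8 is F(validate_license), i.e. O(¬validate_license).
We now have both O(validate_license) and O(¬validate_license) — validate_license is simultaneously obligatory and forbidden, violating the D-axiom.

Inconsistent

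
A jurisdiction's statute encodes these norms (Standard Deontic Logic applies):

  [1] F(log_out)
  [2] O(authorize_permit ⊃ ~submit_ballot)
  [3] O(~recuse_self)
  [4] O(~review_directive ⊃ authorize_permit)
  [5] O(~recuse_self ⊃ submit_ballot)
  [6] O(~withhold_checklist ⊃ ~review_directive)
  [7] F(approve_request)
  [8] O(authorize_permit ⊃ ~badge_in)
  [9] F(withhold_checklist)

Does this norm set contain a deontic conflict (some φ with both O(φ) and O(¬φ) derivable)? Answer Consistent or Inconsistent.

Inconsistent

Premise 3 states O(~recuse_self) outright.
Applying K to premise 5 (O(~recuse_self ⊃ submit_ballot)) and O(~recuse_self) yields O(submit_ballot).
Premise 2, O(authorize_permit ⊃ ~submit_ballot), contraposes to O(submit_ballot ⊃ ~authorize_permit); with O(submit_ballot) we get O(~authorize_permit).
The contrapositive of premise 4 (O(~review_directive ⊃ authorize_permit)) is O(~authorize_permit ⊃ review_directive), and O(~authorize_permit) is already established, so O(review_directive).
Premise 6 is O(~withhold_checklist ⊃ ~review_directive); contrapositively O(review_directive ⊃ withhold_checklist). Since O(review_directive) holds, K gives O(withhold_checklist).
However, F(withhold_checklist) at premise 9 amounts to O(~withhold_checklist).
We now have both O(withhold_checklist) and O(~withhold_checklist) — withhold_checklist is simultaneously obligatory and forbidden, violating the D-axiom.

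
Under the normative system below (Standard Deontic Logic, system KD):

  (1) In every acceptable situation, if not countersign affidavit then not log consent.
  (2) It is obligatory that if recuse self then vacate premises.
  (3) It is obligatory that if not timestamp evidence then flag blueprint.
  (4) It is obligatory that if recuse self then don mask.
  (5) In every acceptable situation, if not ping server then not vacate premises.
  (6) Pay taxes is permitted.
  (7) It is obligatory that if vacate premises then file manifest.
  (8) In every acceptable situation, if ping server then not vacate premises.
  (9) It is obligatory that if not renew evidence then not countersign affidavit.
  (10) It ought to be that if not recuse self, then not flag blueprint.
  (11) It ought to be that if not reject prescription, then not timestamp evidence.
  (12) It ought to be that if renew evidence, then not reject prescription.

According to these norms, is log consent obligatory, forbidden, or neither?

Premises 8 and 5 cover both cases: O(ping_server → ¬vacate_premises) and O(¬ping_server → ¬vacate_premises). Since ping_server ∨ ¬ping_server is a tautology, O(¬vacate_premises) follows.
Premise 2, O(recuse_self → vacate_premises), contraposes to O(¬vacate_premises → ¬recuse_self); with O(¬vacate_premises) we get O(¬recuse_self).
From O(¬recuse_self) and premise 10, O(¬recuse_self → ¬flag_blueprint), we obtain O(¬flag_blueprint).
Premise 3 is O(¬timestamp_evidence → flag_blueprint); contrapositively O(¬flag_blueprint → timestamp_evidence). Since O(¬flag_blueprint) holds, K gives O(timestamp_evidence).
Premise 11, O(¬reject_prescription → ¬timestamp_evidence), contraposes to O(timestamp_evidence → reject_prescription); with O(timestamp_evidence) we get O(reject_prescription).
The contrapositive of premise 12 (O(renew_evidence → ¬reject_prescription)) is O(reject_prescription → ¬renew_evidence), and O(reject_prescription) is already established, so O(¬renew_evidence).
Premise 9 is O(¬renew_evidence → ¬countersign_affidavit); since O(¬renew_evidence), deontic closure gives O(¬countersign_affidavit).
Premise 1 is O(¬countersign_affidavit → ¬log_consent); since O(¬countersign_affidavit), deontic closure gives O(¬log_consent).
Premises 4, 6, 7 do not contribute to this derivation.
Thus O(¬log_consent), which is F(log_consent): log_consent is forbidden.

Forbidden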